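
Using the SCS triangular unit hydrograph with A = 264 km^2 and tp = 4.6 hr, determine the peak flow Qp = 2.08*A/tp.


SCS formula: Qp = 2.08 * A / tp.
Qp = 2.08 * 264 / 4.6
   = 549.12 / 4.6
   = 119.37 m^3/s per cm.

119.37


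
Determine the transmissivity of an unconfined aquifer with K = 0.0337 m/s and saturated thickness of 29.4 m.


Transmissivity is defined as T = K * h.
T = 0.0337 * 29.4
  = 0.9908 m^2/s.

0.9908


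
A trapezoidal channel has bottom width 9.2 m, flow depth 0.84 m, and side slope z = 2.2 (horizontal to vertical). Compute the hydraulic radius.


For a trapezoidal section with side slope z:
A = (b + z*y)*y = (9.2 + 2.2*0.84)*0.84 = 9.28 m^2.
P = b + 2*y*sqrt(1 + z^2) = 9.2 + 2*0.84*sqrt(1 + 2.2^2) = 13.26 m.
R = A/P = 9.28 / 13.26 = 0.6999 m.

0.6999


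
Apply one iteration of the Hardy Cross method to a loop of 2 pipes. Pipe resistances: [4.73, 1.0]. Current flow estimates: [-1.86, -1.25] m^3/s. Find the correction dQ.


Numerator terms (r*Q*|Q|): 4.73*-1.86*|-1.86| = -16.3639; 1.0*-1.25*|-1.25| = -1.5625.
Sum of numerator = -17.9264.
Denominator terms (r*|Q|): 4.73*|-1.86| = 8.7978; 1.0*|-1.25| = 1.25.
2 * sum of denominator = 2 * 10.0478 = 20.0956.
dQ = --17.9264 / 20.0956 = 0.8921 m^3/s.

0.8921


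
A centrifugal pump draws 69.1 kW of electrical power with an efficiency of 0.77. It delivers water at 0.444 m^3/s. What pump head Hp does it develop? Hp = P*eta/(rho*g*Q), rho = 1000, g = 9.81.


Pump head formula: Hp = P * eta / (rho * g * Q).
Numerator: P * eta = 69.1 * 1000 * 0.77 = 53207.0 W.
Denominator: rho * g * Q = 1000 * 9.81 * 0.444 = 4355.64.
Hp = 53207.0 / 4355.64 = 12.22 m.

12.22


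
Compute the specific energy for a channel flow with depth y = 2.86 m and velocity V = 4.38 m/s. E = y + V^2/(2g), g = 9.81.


Specific energy E = y + V^2/(2g).
Velocity head = V^2/(2g) = 4.38^2 / (2*9.81) = 19.1844 / 19.62 = 0.9778 m.
E = 2.86 + 0.9778 = 3.8378 m.

3.8378


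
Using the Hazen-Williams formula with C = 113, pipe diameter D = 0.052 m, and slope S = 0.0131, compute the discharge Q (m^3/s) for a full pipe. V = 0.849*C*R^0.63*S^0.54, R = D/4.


For a full circular pipe, R = D/4 = 0.052/4 = 0.013 m.
V = 0.849 * 113 * 0.013^0.63 * 0.0131^0.54
  = 0.849 * 113 * 0.064831 * 0.096234
  = 0.5985 m/s.
Pipe area A = pi*D^2/4 = pi*0.052^2/4 = 0.0021 m^2.
Q = A * V = 0.0021 * 0.5985 = 0.0013 m^3/s.

0.0013


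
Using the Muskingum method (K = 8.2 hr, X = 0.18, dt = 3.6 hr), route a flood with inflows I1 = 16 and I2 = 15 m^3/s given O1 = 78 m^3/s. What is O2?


Muskingum coefficients:
denom = 2*K*(1-X) + dt = 2*8.2*(1-0.18) + 3.6 = 17.048.
C0 = (dt - 2*K*X)/denom = (3.6 - 2*8.2*0.18)/17.048 = 0.038.
C1 = (dt + 2*K*X)/denom = (3.6 + 2*8.2*0.18)/17.048 = 0.3843.
C2 = (2*K*(1-X) - dt)/denom = 0.5777.
O2 = C0*I2 + C1*I1 + C2*O1
   = 0.038*15 + 0.3843*16 + 0.5777*78
   = 51.78 m^3/s.

51.78


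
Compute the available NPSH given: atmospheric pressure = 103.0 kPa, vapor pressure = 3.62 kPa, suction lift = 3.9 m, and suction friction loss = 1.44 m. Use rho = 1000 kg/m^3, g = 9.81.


NPSHa = p_atm/(rho*g) - z_s - hf_s - p_vap/(rho*g).
p_atm/(rho*g) = 103.0*1000 / (1000*9.81) = 10.499 m.
p_vap/(rho*g) = 3.62*1000 / (1000*9.81) = 0.369 m.
NPSHa = 10.499 - 3.9 - 1.44 - 0.369
      = 4.79 m.

4.79


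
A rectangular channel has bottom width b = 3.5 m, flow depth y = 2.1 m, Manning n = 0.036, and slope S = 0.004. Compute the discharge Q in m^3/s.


For a rectangular channel, the cross-sectional area A = b * y = 3.5 * 2.1 = 7.35 m^2.
The wetted perimeter P = b + 2y = 3.5 + 2*2.1 = 7.7 m.
Hydraulic radius R = A/P = 7.35/7.7 = 0.9545 m.
Velocity V = (1/n)*R^(2/3)*S^(1/2) = (1/0.036)*0.9545^(2/3)*0.004^(1/2) = 1.7032 m/s.
Discharge Q = A * V = 7.35 * 1.7032 = 12.518 m^3/s.

12.518


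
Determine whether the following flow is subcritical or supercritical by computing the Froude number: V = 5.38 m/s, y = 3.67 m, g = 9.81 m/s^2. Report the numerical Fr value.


The Froude number is defined as Fr = V / sqrt(g*y).
g*y = 9.81 * 3.67 = 36.0027.
sqrt(g*y) = sqrt(36.0027) = 6.0002.
Fr = 5.38 / 6.0002 = 0.8966.
Since Fr < 1, the flow is subcritical.

0.8966


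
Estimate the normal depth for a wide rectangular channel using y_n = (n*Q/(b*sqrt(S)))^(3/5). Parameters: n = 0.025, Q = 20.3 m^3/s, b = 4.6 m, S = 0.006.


We use the wide-channel approximation y_n = (n*Q/(b*sqrt(S)))^(3/5).
sqrt(S) = sqrt(0.006) = 0.07746.
Numerator: n*Q = 0.025 * 20.3 = 0.5075.
Denominator: b*sqrt(S) = 4.6 * 0.07746 = 0.356316.
arg = 1.4243.
y_n = 1.4243^(3/5) = 1.2364 m.

1.2364


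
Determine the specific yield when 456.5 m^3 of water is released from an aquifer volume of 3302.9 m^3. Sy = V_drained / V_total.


Specific yield Sy = Volume drained / Total volume.
Sy = 456.5 / 3302.9
   = 0.1382.

0.1382


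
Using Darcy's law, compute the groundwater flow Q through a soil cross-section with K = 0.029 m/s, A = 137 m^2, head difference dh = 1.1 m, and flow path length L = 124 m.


Darcy's law: Q = K * A * i, where i = dh/L.
Hydraulic gradient i = 1.1 / 124 = 0.008871.
Q = 0.029 * 137 * 0.008871
  = 0.0352 m^3/s.

0.0352


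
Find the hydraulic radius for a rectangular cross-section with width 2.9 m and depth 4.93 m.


For a rectangular section:
Flow area A = b * y = 2.9 * 4.93 = 14.3 m^2.
Wetted perimeter P = b + 2y = 2.9 + 2*4.93 = 12.76 m.
Hydraulic radius R = A/P = 14.3 / 12.76 = 1.1205 m.

1.1205


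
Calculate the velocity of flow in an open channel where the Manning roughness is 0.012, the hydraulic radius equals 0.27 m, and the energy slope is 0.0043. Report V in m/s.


Manning's equation gives V = (1/n) * R^(2/3) * S^(1/2).
First, compute R^(2/3) = 0.27^(2/3) = 0.4177.
Next, S^(1/2) = 0.0043^(1/2) = 0.065574.
Then 1/n = 1/0.012 = 83.33.
V = 83.33 * 0.4177 * 0.065574 = 2.2828 m/s.

2.2828


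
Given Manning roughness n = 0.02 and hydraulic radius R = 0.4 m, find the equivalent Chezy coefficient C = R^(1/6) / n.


The Chezy coefficient relates to Manning's n through C = R^(1/6) / n.
R^(1/6) = 0.4^(1/6) = 0.858374.
C = 0.858374 / 0.02 = 42.92 m^(1/2)/s.

42.92


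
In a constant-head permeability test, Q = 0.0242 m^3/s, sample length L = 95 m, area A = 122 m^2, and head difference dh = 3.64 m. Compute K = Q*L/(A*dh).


From K = Q*L / (A*dh):
Numerator: Q*L = 0.0242 * 95 = 2.299.
Denominator: A*dh = 122 * 3.64 = 444.08.
K = 2.299 / 444.08 = 0.005177 m/s.

0.005177


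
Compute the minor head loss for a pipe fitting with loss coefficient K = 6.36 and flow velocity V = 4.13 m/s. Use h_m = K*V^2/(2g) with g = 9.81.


Minor loss formula: h_m = K * V^2/(2g).
V^2 = 4.13^2 = 17.0569.
V^2/(2g) = 17.0569 / 19.62 = 0.8694 m.
h_m = 6.36 * 0.8694 = 5.5291 m.

5.5291


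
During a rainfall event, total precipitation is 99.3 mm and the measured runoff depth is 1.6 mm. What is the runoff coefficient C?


The runoff coefficient C = runoff depth / rainfall depth.
C = 1.6 / 99.3
  = 0.0161.

0.0161


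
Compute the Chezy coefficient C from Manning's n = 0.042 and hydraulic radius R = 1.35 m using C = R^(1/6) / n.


The Chezy coefficient relates to Manning's n through C = R^(1/6) / n.
R^(1/6) = 1.35^(1/6) = 1.051289.
C = 1.051289 / 0.042 = 25.03 m^(1/2)/s.

25.03


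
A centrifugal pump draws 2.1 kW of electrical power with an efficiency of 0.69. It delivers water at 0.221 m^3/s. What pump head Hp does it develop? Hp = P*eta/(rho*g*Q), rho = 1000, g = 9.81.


Pump head formula: Hp = P * eta / (rho * g * Q).
Numerator: P * eta = 2.1 * 1000 * 0.69 = 1449.0 W.
Denominator: rho * g * Q = 1000 * 9.81 * 0.221 = 2168.01.
Hp = 1449.0 / 2168.01 = 0.67 m.

0.67


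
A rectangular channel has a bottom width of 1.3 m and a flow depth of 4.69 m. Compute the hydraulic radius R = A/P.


For a rectangular section:
Flow area A = b * y = 1.3 * 4.69 = 6.1 m^2.
Wetted perimeter P = b + 2y = 1.3 + 2*4.69 = 10.68 m.
Hydraulic radius R = A/P = 6.1 / 10.68 = 0.5709 m.

0.5709


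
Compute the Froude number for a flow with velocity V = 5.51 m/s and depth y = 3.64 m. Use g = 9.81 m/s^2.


The Froude number is defined as Fr = V / sqrt(g*y).
g*y = 9.81 * 3.64 = 35.7084.
sqrt(g*y) = sqrt(35.7084) = 5.9757.
Fr = 5.51 / 5.9757 = 0.9221.

0.9221


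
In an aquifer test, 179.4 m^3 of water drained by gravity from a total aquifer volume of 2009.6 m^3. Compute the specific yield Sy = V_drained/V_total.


Specific yield Sy = Volume drained / Total volume.
Sy = 179.4 / 2009.6
   = 0.0893.

0.0893


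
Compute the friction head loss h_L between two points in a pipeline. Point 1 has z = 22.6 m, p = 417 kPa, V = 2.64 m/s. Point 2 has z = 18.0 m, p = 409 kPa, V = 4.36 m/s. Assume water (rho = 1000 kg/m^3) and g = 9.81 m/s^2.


Total head at each section: H = z + p/(rho*g) + V^2/(2g).
H1 = 22.6 + 417*1000/(1000*9.81) + 2.64^2/(2*9.81)
   = 22.6 + 42.508 + 0.3552
   = 65.463 m.
H2 = 18.0 + 409*1000/(1000*9.81) + 4.36^2/(2*9.81)
   = 18.0 + 41.692 + 0.9689
   = 60.661 m.
h_L = H1 - H2 = 65.463 - 60.661 = 4.802 m.

4.802


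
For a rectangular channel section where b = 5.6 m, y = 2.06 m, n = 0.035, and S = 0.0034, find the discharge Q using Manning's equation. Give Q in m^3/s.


For a rectangular channel, the cross-sectional area A = b * y = 5.6 * 2.06 = 11.54 m^2.
The wetted perimeter P = b + 2y = 5.6 + 2*2.06 = 9.72 m.
Hydraulic radius R = A/P = 11.54/9.72 = 1.1868 m.
Velocity V = (1/n)*R^(2/3)*S^(1/2) = (1/0.035)*1.1868^(2/3)*0.0034^(1/2) = 1.8675 m/s.
Discharge Q = A * V = 11.54 * 1.8675 = 21.544 m^3/s.

21.544


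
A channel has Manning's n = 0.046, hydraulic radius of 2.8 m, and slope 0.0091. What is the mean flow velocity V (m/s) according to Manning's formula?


Manning's equation gives V = (1/n) * R^(2/3) * S^(1/2).
First, compute R^(2/3) = 2.8^(2/3) = 1.9866.
Next, S^(1/2) = 0.0091^(1/2) = 0.095394.
Then 1/n = 1/0.046 = 21.74.
V = 21.74 * 1.9866 * 0.095394 = 4.1197 m/s.

4.1197


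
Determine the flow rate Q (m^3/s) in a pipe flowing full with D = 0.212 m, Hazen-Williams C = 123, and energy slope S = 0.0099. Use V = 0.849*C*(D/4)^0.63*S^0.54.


For a full circular pipe, R = D/4 = 0.212/4 = 0.053 m.
V = 0.849 * 123 * 0.053^0.63 * 0.0099^0.54
  = 0.849 * 123 * 0.157143 * 0.082726
  = 1.3575 m/s.
Pipe area A = pi*D^2/4 = pi*0.212^2/4 = 0.0353 m^2.
Q = A * V = 0.0353 * 1.3575 = 0.0479 m^3/s.

0.0479


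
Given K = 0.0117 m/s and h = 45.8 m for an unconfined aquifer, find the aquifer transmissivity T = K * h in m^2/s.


Transmissivity is defined as T = K * h.
T = 0.0117 * 45.8
  = 0.5359 m^2/s.

0.5359


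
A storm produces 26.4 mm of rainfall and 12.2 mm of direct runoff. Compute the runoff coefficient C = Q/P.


The runoff coefficient C = runoff depth / rainfall depth.
C = 12.2 / 26.4
  = 0.4621.

0.4621


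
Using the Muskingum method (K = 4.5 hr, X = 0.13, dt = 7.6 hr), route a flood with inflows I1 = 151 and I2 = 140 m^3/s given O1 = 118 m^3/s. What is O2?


Muskingum coefficients:
denom = 2*K*(1-X) + dt = 2*4.5*(1-0.13) + 7.6 = 15.43.
C0 = (dt - 2*K*X)/denom = (7.6 - 2*4.5*0.13)/15.43 = 0.4167.
C1 = (dt + 2*K*X)/denom = (7.6 + 2*4.5*0.13)/15.43 = 0.5684.
C2 = (2*K*(1-X) - dt)/denom = 0.0149.
O2 = C0*I2 + C1*I1 + C2*O1
   = 0.4167*140 + 0.5684*151 + 0.0149*118
   = 145.92 m^3/s.

145.92


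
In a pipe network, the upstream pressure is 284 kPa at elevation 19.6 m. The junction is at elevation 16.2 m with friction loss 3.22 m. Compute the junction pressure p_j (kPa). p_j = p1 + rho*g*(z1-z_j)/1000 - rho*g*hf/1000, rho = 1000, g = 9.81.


Junction pressure: p_j = p1 + rho*g*(z1 - z_j)/1000 - rho*g*hf/1000.
Elevation term = 1000*9.81*(19.6 - 16.2)/1000 = 33.354 kPa.
Friction term = 1000*9.81*3.22/1000 = 31.588 kPa.
p_j = 284 + 33.354 - 31.588 = 285.77 kPa.

285.77


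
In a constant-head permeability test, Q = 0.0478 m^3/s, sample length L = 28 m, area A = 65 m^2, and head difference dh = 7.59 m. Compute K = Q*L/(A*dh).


From K = Q*L / (A*dh):
Numerator: Q*L = 0.0478 * 28 = 1.3384.
Denominator: A*dh = 65 * 7.59 = 493.35.
K = 1.3384 / 493.35 = 0.002713 m/s.

0.002713


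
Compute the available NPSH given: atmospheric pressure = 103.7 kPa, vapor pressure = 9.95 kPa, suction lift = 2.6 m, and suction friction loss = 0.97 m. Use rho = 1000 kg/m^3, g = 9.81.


NPSHa = p_atm/(rho*g) - z_s - hf_s - p_vap/(rho*g).
p_atm/(rho*g) = 103.7*1000 / (1000*9.81) = 10.571 m.
p_vap/(rho*g) = 9.95*1000 / (1000*9.81) = 1.014 m.
NPSHa = 10.571 - 2.6 - 0.97 - 1.014
      = 5.99 m.

5.99


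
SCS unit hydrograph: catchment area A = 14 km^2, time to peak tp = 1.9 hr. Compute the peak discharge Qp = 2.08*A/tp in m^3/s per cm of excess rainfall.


SCS formula: Qp = 2.08 * A / tp.
Qp = 2.08 * 14 / 1.9
   = 29.12 / 1.9
   = 15.33 m^3/s per cm.

15.33


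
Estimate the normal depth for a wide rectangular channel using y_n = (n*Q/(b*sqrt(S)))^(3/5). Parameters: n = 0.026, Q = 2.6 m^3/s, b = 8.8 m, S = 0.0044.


We use the wide-channel approximation y_n = (n*Q/(b*sqrt(S)))^(3/5).
sqrt(S) = sqrt(0.0044) = 0.066332.
Numerator: n*Q = 0.026 * 2.6 = 0.0676.
Denominator: b*sqrt(S) = 8.8 * 0.066332 = 0.583722.
arg = 0.1158.
y_n = 0.1158^(3/5) = 0.2743 m.

0.2743


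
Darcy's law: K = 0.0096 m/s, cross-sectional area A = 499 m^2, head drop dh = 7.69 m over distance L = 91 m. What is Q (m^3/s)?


Darcy's law: Q = K * A * i, where i = dh/L.
Hydraulic gradient i = 7.69 / 91 = 0.084505.
Q = 0.0096 * 499 * 0.084505
  = 0.4048 m^3/s.

0.4048


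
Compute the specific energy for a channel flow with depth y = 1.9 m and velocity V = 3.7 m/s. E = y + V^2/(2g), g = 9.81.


Specific energy E = y + V^2/(2g).
Velocity head = V^2/(2g) = 3.7^2 / (2*9.81) = 13.69 / 19.62 = 0.6978 m.
E = 1.9 + 0.6978 = 2.5978 m.

2.5978


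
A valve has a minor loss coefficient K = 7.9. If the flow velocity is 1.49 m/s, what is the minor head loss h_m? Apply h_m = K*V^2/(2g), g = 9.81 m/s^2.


Minor loss formula: h_m = K * V^2/(2g).
V^2 = 1.49^2 = 2.2201.
V^2/(2g) = 2.2201 / 19.62 = 0.1132 m.
h_m = 7.9 * 0.1132 = 0.8939 m.

0.8939


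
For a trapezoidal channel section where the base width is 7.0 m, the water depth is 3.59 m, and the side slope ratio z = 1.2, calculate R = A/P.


For a trapezoidal section with side slope z:
A = (b + z*y)*y = (7.0 + 1.2*3.59)*3.59 = 40.596 m^2.
P = b + 2*y*sqrt(1 + z^2) = 7.0 + 2*3.59*sqrt(1 + 1.2^2) = 18.216 m.
R = A/P = 40.596 / 18.216 = 2.2286 m.

2.2286


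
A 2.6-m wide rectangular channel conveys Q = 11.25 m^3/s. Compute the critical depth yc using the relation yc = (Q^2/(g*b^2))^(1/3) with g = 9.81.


Using yc = (Q^2 / (g * b^2))^(1/3):
Q^2 = 11.25^2 = 126.56.
g * b^2 = 9.81 * 2.6^2 = 9.81 * 6.76 = 66.32.
Q^2 / (g*b^2) = 126.56 / 66.32 = 1.9083.
yc = 1.9083^(1/3) = 1.2404 m.

1.2404


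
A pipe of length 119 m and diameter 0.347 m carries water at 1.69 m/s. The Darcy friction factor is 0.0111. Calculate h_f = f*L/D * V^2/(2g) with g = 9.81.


Darcy-Weisbach equation: h_f = f * (L/D) * V^2/(2g).
f * L/D = 0.0111 * 119/0.347 = 3.8066.
V^2/(2g) = 1.69^2 / (2*9.81) = 2.8561 / 19.62 = 0.1456 m.
h_f = 3.8066 * 0.1456 = 0.554 m.

0.554


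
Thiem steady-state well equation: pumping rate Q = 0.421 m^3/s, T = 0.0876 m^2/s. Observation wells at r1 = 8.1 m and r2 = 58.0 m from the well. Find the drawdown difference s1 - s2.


Thiem equation: s1 - s2 = Q/(2*pi*T) * ln(r2/r1).
ln(r2/r1) = ln(58.0/8.1) = 1.9686.
Q/(2*pi*T) = 0.421 / (2*pi*0.0876) = 0.421 / 0.5504 = 0.7649.
s1 - s2 = 0.7649 * 1.9686 = 1.5057 m.

1.5057


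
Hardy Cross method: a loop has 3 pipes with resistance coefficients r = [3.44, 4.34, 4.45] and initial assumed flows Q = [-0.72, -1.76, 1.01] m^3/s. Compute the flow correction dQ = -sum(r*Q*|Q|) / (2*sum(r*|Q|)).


Numerator terms (r*Q*|Q|): 3.44*-0.72*|-0.72| = -1.7833; 4.34*-1.76*|-1.76| = -13.4436; 4.45*1.01*|1.01| = 4.5394.
Sum of numerator = -10.6874.
Denominator terms (r*|Q|): 3.44*|-0.72| = 2.4768; 4.34*|-1.76| = 7.6384; 4.45*|1.01| = 4.4945.
2 * sum of denominator = 2 * 14.6097 = 29.2194.
dQ = --10.6874 / 29.2194 = 0.3658 m^3/s.

0.3658


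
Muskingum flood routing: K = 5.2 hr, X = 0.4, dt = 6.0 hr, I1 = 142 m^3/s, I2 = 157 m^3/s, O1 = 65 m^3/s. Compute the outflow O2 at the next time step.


Muskingum coefficients:
denom = 2*K*(1-X) + dt = 2*5.2*(1-0.4) + 6.0 = 12.24.
C0 = (dt - 2*K*X)/denom = (6.0 - 2*5.2*0.4)/12.24 = 0.1503.
C1 = (dt + 2*K*X)/denom = (6.0 + 2*5.2*0.4)/12.24 = 0.8301.
C2 = (2*K*(1-X) - dt)/denom = 0.0196.
O2 = C0*I2 + C1*I1 + C2*O1
   = 0.1503*157 + 0.8301*142 + 0.0196*65
   = 142.75 m^3/s.

142.75


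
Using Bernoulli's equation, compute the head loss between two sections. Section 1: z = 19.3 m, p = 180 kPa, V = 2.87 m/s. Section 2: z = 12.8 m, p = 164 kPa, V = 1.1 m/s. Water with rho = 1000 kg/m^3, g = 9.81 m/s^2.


Total head at each section: H = z + p/(rho*g) + V^2/(2g).
H1 = 19.3 + 180*1000/(1000*9.81) + 2.87^2/(2*9.81)
   = 19.3 + 18.349 + 0.4198
   = 38.068 m.
H2 = 12.8 + 164*1000/(1000*9.81) + 1.1^2/(2*9.81)
   = 12.8 + 16.718 + 0.0617
   = 29.579 m.
h_L = H1 - H2 = 38.068 - 29.579 = 8.489 m.

8.489


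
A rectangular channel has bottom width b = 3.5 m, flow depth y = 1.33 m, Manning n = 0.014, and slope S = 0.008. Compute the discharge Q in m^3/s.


For a rectangular channel, the cross-sectional area A = b * y = 3.5 * 1.33 = 4.66 m^2.
The wetted perimeter P = b + 2y = 3.5 + 2*1.33 = 6.16 m.
Hydraulic radius R = A/P = 4.66/6.16 = 0.7557 m.
Velocity V = (1/n)*R^(2/3)*S^(1/2) = (1/0.014)*0.7557^(2/3)*0.008^(1/2) = 5.3004 m/s.
Discharge Q = A * V = 4.66 * 5.3004 = 24.673 m^3/s.

24.673


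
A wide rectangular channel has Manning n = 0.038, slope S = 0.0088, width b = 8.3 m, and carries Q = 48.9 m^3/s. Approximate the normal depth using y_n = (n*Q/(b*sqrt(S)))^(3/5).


We use the wide-channel approximation y_n = (n*Q/(b*sqrt(S)))^(3/5).
sqrt(S) = sqrt(0.0088) = 0.093808.
Numerator: n*Q = 0.038 * 48.9 = 1.8582.
Denominator: b*sqrt(S) = 8.3 * 0.093808 = 0.778606.
arg = 2.3866.
y_n = 2.3866^(3/5) = 1.6852 m.

1.6852


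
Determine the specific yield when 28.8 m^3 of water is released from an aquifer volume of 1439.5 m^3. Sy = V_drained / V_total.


Specific yield Sy = Volume drained / Total volume.
Sy = 28.8 / 1439.5
   = 0.02.

0.02


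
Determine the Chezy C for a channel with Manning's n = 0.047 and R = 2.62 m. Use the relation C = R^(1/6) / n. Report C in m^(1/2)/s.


The Chezy coefficient relates to Manning's n through C = R^(1/6) / n.
R^(1/6) = 2.62^(1/6) = 1.174132.
C = 1.174132 / 0.047 = 24.98 m^(1/2)/s.

24.98


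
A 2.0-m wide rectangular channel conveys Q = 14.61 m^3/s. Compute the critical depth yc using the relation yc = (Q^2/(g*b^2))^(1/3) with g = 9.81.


Using yc = (Q^2 / (g * b^2))^(1/3):
Q^2 = 14.61^2 = 213.45.
g * b^2 = 9.81 * 2.0^2 = 9.81 * 4.0 = 39.24.
Q^2 / (g*b^2) = 213.45 / 39.24 = 5.4396.
yc = 5.4396^(1/3) = 1.7587 m.

1.7587


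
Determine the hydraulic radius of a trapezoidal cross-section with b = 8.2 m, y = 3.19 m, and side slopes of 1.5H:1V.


For a trapezoidal section with side slope z:
A = (b + z*y)*y = (8.2 + 1.5*3.19)*3.19 = 41.422 m^2.
P = b + 2*y*sqrt(1 + z^2) = 8.2 + 2*3.19*sqrt(1 + 1.5^2) = 19.702 m.
R = A/P = 41.422 / 19.702 = 2.1025 m.

2.1025


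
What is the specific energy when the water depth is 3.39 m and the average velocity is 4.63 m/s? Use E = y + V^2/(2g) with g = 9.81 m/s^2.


Specific energy E = y + V^2/(2g).
Velocity head = V^2/(2g) = 4.63^2 / (2*9.81) = 21.4369 / 19.62 = 1.0926 m.
E = 3.39 + 1.0926 = 4.4826 m.

4.4826


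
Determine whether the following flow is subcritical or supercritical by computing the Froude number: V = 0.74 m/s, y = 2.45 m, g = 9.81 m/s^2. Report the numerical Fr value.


The Froude number is defined as Fr = V / sqrt(g*y).
g*y = 9.81 * 2.45 = 24.0345.
sqrt(g*y) = sqrt(24.0345) = 4.9025.
Fr = 0.74 / 4.9025 = 0.1509.
Since Fr < 1, the flow is subcritical.

0.1509


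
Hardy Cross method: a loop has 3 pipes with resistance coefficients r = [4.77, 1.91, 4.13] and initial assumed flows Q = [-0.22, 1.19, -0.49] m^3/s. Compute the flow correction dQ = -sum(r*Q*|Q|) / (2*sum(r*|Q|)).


Numerator terms (r*Q*|Q|): 4.77*-0.22*|-0.22| = -0.2309; 1.91*1.19*|1.19| = 2.7048; 4.13*-0.49*|-0.49| = -0.9916.
Sum of numerator = 1.4823.
Denominator terms (r*|Q|): 4.77*|-0.22| = 1.0494; 1.91*|1.19| = 2.2729; 4.13*|-0.49| = 2.0237.
2 * sum of denominator = 2 * 5.346 = 10.692.
dQ = -1.4823 / 10.692 = -0.1386 m^3/s.

-0.1386


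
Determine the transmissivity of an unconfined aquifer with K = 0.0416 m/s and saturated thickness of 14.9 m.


Transmissivity is defined as T = K * h.
T = 0.0416 * 14.9
  = 0.6198 m^2/s.

0.6198


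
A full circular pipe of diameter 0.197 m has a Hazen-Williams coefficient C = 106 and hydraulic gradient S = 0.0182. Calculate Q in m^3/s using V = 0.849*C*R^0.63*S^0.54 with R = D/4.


For a full circular pipe, R = D/4 = 0.197/4 = 0.0493 m.
V = 0.849 * 106 * 0.0493^0.63 * 0.0182^0.54
  = 0.849 * 106 * 0.150043 * 0.114931
  = 1.5519 m/s.
Pipe area A = pi*D^2/4 = pi*0.197^2/4 = 0.0305 m^2.
Q = A * V = 0.0305 * 1.5519 = 0.0473 m^3/s.

0.0473


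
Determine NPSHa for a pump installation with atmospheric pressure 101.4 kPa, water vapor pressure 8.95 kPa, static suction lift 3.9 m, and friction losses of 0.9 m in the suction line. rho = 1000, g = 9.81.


NPSHa = p_atm/(rho*g) - z_s - hf_s - p_vap/(rho*g).
p_atm/(rho*g) = 101.4*1000 / (1000*9.81) = 10.336 m.
p_vap/(rho*g) = 8.95*1000 / (1000*9.81) = 0.912 m.
NPSHa = 10.336 - 3.9 - 0.9 - 0.912
      = 4.62 m.

4.62


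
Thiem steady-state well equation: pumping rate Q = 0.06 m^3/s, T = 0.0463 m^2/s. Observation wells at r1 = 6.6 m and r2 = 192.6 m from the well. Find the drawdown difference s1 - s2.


Thiem equation: s1 - s2 = Q/(2*pi*T) * ln(r2/r1).
ln(r2/r1) = ln(192.6/6.6) = 3.3735.
Q/(2*pi*T) = 0.06 / (2*pi*0.0463) = 0.06 / 0.2909 = 0.2062.
s1 - s2 = 0.2062 * 3.3735 = 0.6958 m.

0.6958


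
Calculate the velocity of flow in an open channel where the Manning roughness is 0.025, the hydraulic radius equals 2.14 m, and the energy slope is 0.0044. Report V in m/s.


Manning's equation gives V = (1/n) * R^(2/3) * S^(1/2).
First, compute R^(2/3) = 2.14^(2/3) = 1.6606.
Next, S^(1/2) = 0.0044^(1/2) = 0.066332.
Then 1/n = 1/0.025 = 40.0.
V = 40.0 * 1.6606 * 0.066332 = 4.4062 m/s.

4.4062


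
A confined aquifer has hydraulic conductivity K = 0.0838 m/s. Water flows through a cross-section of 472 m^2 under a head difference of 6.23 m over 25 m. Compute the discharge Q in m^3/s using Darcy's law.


Darcy's law: Q = K * A * i, where i = dh/L.
Hydraulic gradient i = 6.23 / 25 = 0.2492.
Q = 0.0838 * 472 * 0.2492
  = 9.8568 m^3/s.

9.8568


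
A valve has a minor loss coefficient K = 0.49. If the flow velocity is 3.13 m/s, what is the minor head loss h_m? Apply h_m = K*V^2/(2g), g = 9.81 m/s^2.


Minor loss formula: h_m = K * V^2/(2g).
V^2 = 3.13^2 = 9.7969.
V^2/(2g) = 9.7969 / 19.62 = 0.4993 m.
h_m = 0.49 * 0.4993 = 0.2447 m.

0.2447


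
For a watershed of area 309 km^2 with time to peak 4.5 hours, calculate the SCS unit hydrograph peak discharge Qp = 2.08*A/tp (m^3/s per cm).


SCS formula: Qp = 2.08 * A / tp.
Qp = 2.08 * 309 / 4.5
   = 642.72 / 4.5
   = 142.83 m^3/s per cm.

142.83


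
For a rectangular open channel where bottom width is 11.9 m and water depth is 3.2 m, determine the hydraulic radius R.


For a rectangular section:
Flow area A = b * y = 11.9 * 3.2 = 38.08 m^2.
Wetted perimeter P = b + 2y = 11.9 + 2*3.2 = 18.3 m.
Hydraulic radius R = A/P = 38.08 / 18.3 = 2.0809 m.

2.0809


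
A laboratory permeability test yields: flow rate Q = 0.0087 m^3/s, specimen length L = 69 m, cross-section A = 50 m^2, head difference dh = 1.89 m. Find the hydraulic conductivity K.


From K = Q*L / (A*dh):
Numerator: Q*L = 0.0087 * 69 = 0.6003.
Denominator: A*dh = 50 * 1.89 = 94.5.
K = 0.6003 / 94.5 = 0.006352 m/s.

0.006352


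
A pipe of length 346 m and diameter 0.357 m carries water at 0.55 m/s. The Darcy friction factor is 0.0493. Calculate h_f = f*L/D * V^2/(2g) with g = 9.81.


Darcy-Weisbach equation: h_f = f * (L/D) * V^2/(2g).
f * L/D = 0.0493 * 346/0.357 = 47.781.
V^2/(2g) = 0.55^2 / (2*9.81) = 0.3025 / 19.62 = 0.0154 m.
h_f = 47.781 * 0.0154 = 0.737 m.

0.737


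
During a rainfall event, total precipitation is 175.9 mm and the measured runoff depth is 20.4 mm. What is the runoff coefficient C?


The runoff coefficient C = runoff depth / rainfall depth.
C = 20.4 / 175.9
  = 0.116.

0.116


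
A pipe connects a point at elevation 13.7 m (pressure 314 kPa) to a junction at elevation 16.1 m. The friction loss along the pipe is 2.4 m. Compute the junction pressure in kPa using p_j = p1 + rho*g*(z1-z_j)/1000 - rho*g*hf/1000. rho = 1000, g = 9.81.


Junction pressure: p_j = p1 + rho*g*(z1 - z_j)/1000 - rho*g*hf/1000.
Elevation term = 1000*9.81*(13.7 - 16.1)/1000 = -23.544 kPa.
Friction term = 1000*9.81*2.4/1000 = 23.544 kPa.
p_j = 314 + -23.544 - 23.544 = 266.91 kPa.

266.91


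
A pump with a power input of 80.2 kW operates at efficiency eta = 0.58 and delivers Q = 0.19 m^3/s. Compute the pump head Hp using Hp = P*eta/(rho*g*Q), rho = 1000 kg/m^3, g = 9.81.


Pump head formula: Hp = P * eta / (rho * g * Q).
Numerator: P * eta = 80.2 * 1000 * 0.58 = 46516.0 W.
Denominator: rho * g * Q = 1000 * 9.81 * 0.19 = 1863.9.
Hp = 46516.0 / 1863.9 = 24.96 m.

24.96


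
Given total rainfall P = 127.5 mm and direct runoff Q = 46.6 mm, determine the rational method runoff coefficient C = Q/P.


The runoff coefficient C = runoff depth / rainfall depth.
C = 46.6 / 127.5
  = 0.3655.

0.3655


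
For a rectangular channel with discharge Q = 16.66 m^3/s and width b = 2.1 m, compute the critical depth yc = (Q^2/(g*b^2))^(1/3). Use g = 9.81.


Using yc = (Q^2 / (g * b^2))^(1/3):
Q^2 = 16.66^2 = 277.56.
g * b^2 = 9.81 * 2.1^2 = 9.81 * 4.41 = 43.26.
Q^2 / (g*b^2) = 277.56 / 43.26 = 6.4161.
yc = 6.4161^(1/3) = 1.8582 m.

1.8582


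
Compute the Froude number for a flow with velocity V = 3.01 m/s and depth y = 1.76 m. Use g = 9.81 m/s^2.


The Froude number is defined as Fr = V / sqrt(g*y).
g*y = 9.81 * 1.76 = 17.2656.
sqrt(g*y) = sqrt(17.2656) = 4.1552.
Fr = 3.01 / 4.1552 = 0.7244.

0.7244


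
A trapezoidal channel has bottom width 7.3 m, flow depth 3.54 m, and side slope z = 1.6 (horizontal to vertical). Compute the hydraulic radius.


For a trapezoidal section with side slope z:
A = (b + z*y)*y = (7.3 + 1.6*3.54)*3.54 = 45.893 m^2.
P = b + 2*y*sqrt(1 + z^2) = 7.3 + 2*3.54*sqrt(1 + 1.6^2) = 20.659 m.
R = A/P = 45.893 / 20.659 = 2.2215 m.

2.2215


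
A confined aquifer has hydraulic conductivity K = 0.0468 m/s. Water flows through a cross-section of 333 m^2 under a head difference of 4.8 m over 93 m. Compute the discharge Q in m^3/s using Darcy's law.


Darcy's law: Q = K * A * i, where i = dh/L.
Hydraulic gradient i = 4.8 / 93 = 0.051613.
Q = 0.0468 * 333 * 0.051613
  = 0.8044 m^3/s.

0.8044


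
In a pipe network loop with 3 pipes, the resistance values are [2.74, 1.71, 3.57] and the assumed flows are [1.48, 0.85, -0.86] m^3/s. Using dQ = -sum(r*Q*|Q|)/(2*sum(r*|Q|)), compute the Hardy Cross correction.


Numerator terms (r*Q*|Q|): 2.74*1.48*|1.48| = 6.0017; 1.71*0.85*|0.85| = 1.2355; 3.57*-0.86*|-0.86| = -2.6404.
Sum of numerator = 4.5968.
Denominator terms (r*|Q|): 2.74*|1.48| = 4.0552; 1.71*|0.85| = 1.4535; 3.57*|-0.86| = 3.0702.
2 * sum of denominator = 2 * 8.5789 = 17.1578.
dQ = -4.5968 / 17.1578 = -0.2679 m^3/s.

-0.2679


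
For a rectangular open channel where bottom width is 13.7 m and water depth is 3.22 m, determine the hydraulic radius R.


For a rectangular section:
Flow area A = b * y = 13.7 * 3.22 = 44.11 m^2.
Wetted perimeter P = b + 2y = 13.7 + 2*3.22 = 20.14 m.
Hydraulic radius R = A/P = 44.11 / 20.14 = 2.1904 m.

2.1904


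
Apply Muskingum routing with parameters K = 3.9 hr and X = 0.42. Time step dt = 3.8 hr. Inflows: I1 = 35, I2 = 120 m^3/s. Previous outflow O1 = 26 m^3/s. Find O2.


Muskingum coefficients:
denom = 2*K*(1-X) + dt = 2*3.9*(1-0.42) + 3.8 = 8.324.
C0 = (dt - 2*K*X)/denom = (3.8 - 2*3.9*0.42)/8.324 = 0.063.
C1 = (dt + 2*K*X)/denom = (3.8 + 2*3.9*0.42)/8.324 = 0.8501.
C2 = (2*K*(1-X) - dt)/denom = 0.087.
O2 = C0*I2 + C1*I1 + C2*O1
   = 0.063*120 + 0.8501*35 + 0.087*26
   = 39.57 m^3/s.

39.57


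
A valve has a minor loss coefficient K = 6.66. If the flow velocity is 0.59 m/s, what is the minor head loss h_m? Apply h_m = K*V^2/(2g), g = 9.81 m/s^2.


Minor loss formula: h_m = K * V^2/(2g).
V^2 = 0.59^2 = 0.3481.
V^2/(2g) = 0.3481 / 19.62 = 0.0177 m.
h_m = 6.66 * 0.0177 = 0.1182 m.

0.1182


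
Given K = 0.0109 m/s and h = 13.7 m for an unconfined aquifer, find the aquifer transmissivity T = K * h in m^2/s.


Transmissivity is defined as T = K * h.
T = 0.0109 * 13.7
  = 0.1493 m^2/s.

0.1493


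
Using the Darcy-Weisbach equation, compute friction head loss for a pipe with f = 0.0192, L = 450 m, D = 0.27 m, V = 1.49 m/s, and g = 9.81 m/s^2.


Darcy-Weisbach equation: h_f = f * (L/D) * V^2/(2g).
f * L/D = 0.0192 * 450/0.27 = 32.0.
V^2/(2g) = 1.49^2 / (2*9.81) = 2.2201 / 19.62 = 0.1132 m.
h_f = 32.0 * 0.1132 = 3.621 m.

3.621


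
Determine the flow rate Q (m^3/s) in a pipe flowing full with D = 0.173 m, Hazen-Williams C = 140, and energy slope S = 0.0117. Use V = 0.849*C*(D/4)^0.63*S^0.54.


For a full circular pipe, R = D/4 = 0.173/4 = 0.0432 m.
V = 0.849 * 140 * 0.0432^0.63 * 0.0117^0.54
  = 0.849 * 140 * 0.138252 * 0.090536
  = 1.4877 m/s.
Pipe area A = pi*D^2/4 = pi*0.173^2/4 = 0.0235 m^2.
Q = A * V = 0.0235 * 1.4877 = 0.035 m^3/s.

0.035


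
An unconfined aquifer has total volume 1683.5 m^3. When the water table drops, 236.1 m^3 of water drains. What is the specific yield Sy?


Specific yield Sy = Volume drained / Total volume.
Sy = 236.1 / 1683.5
   = 0.1402.

0.1402


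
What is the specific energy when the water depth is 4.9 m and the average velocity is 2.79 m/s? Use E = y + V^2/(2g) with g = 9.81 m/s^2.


Specific energy E = y + V^2/(2g).
Velocity head = V^2/(2g) = 2.79^2 / (2*9.81) = 7.7841 / 19.62 = 0.3967 m.
E = 4.9 + 0.3967 = 5.2967 m.

5.2967


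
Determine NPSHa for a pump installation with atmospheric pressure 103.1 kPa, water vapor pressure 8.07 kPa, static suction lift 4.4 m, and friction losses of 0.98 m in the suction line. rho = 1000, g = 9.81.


NPSHa = p_atm/(rho*g) - z_s - hf_s - p_vap/(rho*g).
p_atm/(rho*g) = 103.1*1000 / (1000*9.81) = 10.51 m.
p_vap/(rho*g) = 8.07*1000 / (1000*9.81) = 0.823 m.
NPSHa = 10.51 - 4.4 - 0.98 - 0.823
      = 4.31 m.

4.31


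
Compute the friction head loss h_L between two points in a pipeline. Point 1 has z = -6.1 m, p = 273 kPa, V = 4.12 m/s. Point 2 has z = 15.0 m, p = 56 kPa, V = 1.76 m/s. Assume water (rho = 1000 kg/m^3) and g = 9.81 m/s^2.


Total head at each section: H = z + p/(rho*g) + V^2/(2g).
H1 = -6.1 + 273*1000/(1000*9.81) + 4.12^2/(2*9.81)
   = -6.1 + 27.829 + 0.8652
   = 22.594 m.
H2 = 15.0 + 56*1000/(1000*9.81) + 1.76^2/(2*9.81)
   = 15.0 + 5.708 + 0.1579
   = 20.866 m.
h_L = H1 - H2 = 22.594 - 20.866 = 1.728 m.

1.728


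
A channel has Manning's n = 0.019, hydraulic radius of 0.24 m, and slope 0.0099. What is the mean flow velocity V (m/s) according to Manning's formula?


Manning's equation gives V = (1/n) * R^(2/3) * S^(1/2).
First, compute R^(2/3) = 0.24^(2/3) = 0.3862.
Next, S^(1/2) = 0.0099^(1/2) = 0.099499.
Then 1/n = 1/0.019 = 52.63.
V = 52.63 * 0.3862 * 0.099499 = 2.0224 m/s.

2.0224


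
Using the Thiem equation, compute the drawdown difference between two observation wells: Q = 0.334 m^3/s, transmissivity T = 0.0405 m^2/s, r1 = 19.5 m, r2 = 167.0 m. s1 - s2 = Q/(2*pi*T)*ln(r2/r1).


Thiem equation: s1 - s2 = Q/(2*pi*T) * ln(r2/r1).
ln(r2/r1) = ln(167.0/19.5) = 2.1476.
Q/(2*pi*T) = 0.334 / (2*pi*0.0405) = 0.334 / 0.2545 = 1.3125.
s1 - s2 = 1.3125 * 2.1476 = 2.8188 m.

2.8188


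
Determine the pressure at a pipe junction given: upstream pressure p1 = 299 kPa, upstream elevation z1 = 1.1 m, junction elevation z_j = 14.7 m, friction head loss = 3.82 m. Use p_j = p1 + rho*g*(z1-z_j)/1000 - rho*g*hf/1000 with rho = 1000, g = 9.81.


Junction pressure: p_j = p1 + rho*g*(z1 - z_j)/1000 - rho*g*hf/1000.
Elevation term = 1000*9.81*(1.1 - 14.7)/1000 = -133.416 kPa.
Friction term = 1000*9.81*3.82/1000 = 37.474 kPa.
p_j = 299 + -133.416 - 37.474 = 128.11 kPa.

128.11


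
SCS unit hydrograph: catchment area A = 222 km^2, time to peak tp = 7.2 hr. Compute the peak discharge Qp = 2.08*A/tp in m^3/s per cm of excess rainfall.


SCS formula: Qp = 2.08 * A / tp.
Qp = 2.08 * 222 / 7.2
   = 461.76 / 7.2
   = 64.13 m^3/s per cm.

64.13


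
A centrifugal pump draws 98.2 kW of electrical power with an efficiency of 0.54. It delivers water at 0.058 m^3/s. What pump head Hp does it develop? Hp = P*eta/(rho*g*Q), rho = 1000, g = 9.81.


Pump head formula: Hp = P * eta / (rho * g * Q).
Numerator: P * eta = 98.2 * 1000 * 0.54 = 53028.0 W.
Denominator: rho * g * Q = 1000 * 9.81 * 0.058 = 568.98.
Hp = 53028.0 / 568.98 = 93.2 m.

93.2


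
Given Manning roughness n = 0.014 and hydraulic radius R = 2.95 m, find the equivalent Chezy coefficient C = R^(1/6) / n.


The Chezy coefficient relates to Manning's n through C = R^(1/6) / n.
R^(1/6) = 2.95^(1/6) = 1.197578.
C = 1.197578 / 0.014 = 85.54 m^(1/2)/s.

85.54


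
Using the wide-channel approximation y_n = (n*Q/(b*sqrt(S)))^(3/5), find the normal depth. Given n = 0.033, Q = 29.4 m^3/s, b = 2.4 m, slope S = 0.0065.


We use the wide-channel approximation y_n = (n*Q/(b*sqrt(S)))^(3/5).
sqrt(S) = sqrt(0.0065) = 0.080623.
Numerator: n*Q = 0.033 * 29.4 = 0.9702.
Denominator: b*sqrt(S) = 2.4 * 0.080623 = 0.193495.
arg = 5.0141.
y_n = 5.0141^(3/5) = 2.631 m.

2.631


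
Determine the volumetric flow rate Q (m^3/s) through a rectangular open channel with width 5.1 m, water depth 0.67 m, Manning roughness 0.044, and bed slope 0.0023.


For a rectangular channel, the cross-sectional area A = b * y = 5.1 * 0.67 = 3.42 m^2.
The wetted perimeter P = b + 2y = 5.1 + 2*0.67 = 6.44 m.
Hydraulic radius R = A/P = 3.42/6.44 = 0.5306 m.
Velocity V = (1/n)*R^(2/3)*S^(1/2) = (1/0.044)*0.5306^(2/3)*0.0023^(1/2) = 0.7144 m/s.
Discharge Q = A * V = 3.42 * 0.7144 = 2.441 m^3/s.

2.441


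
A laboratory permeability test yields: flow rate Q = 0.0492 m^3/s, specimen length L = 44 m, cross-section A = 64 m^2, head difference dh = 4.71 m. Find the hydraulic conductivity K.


From K = Q*L / (A*dh):
Numerator: Q*L = 0.0492 * 44 = 2.1648.
Denominator: A*dh = 64 * 4.71 = 301.44.
K = 2.1648 / 301.44 = 0.007182 m/s.

0.007182


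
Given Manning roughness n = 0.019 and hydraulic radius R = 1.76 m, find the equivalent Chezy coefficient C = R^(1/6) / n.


The Chezy coefficient relates to Manning's n through C = R^(1/6) / n.
R^(1/6) = 1.76^(1/6) = 1.0988.
C = 1.0988 / 0.019 = 57.83 m^(1/2)/s.

57.83


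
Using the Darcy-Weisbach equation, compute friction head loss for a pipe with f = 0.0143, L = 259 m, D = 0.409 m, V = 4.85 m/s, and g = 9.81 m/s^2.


Darcy-Weisbach equation: h_f = f * (L/D) * V^2/(2g).
f * L/D = 0.0143 * 259/0.409 = 9.0555.
V^2/(2g) = 4.85^2 / (2*9.81) = 23.5225 / 19.62 = 1.1989 m.
h_f = 9.0555 * 1.1989 = 10.857 m.

10.857


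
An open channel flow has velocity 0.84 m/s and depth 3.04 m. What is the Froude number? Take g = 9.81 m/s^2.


The Froude number is defined as Fr = V / sqrt(g*y).
g*y = 9.81 * 3.04 = 29.8224.
sqrt(g*y) = sqrt(29.8224) = 5.461.
Fr = 0.84 / 5.461 = 0.1538.

0.1538


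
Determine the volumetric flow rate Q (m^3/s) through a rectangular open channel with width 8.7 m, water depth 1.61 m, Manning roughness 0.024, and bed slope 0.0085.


For a rectangular channel, the cross-sectional area A = b * y = 8.7 * 1.61 = 14.01 m^2.
The wetted perimeter P = b + 2y = 8.7 + 2*1.61 = 11.92 m.
Hydraulic radius R = A/P = 14.01/11.92 = 1.1751 m.
Velocity V = (1/n)*R^(2/3)*S^(1/2) = (1/0.024)*1.1751^(2/3)*0.0085^(1/2) = 4.2777 m/s.
Discharge Q = A * V = 14.01 * 4.2777 = 59.918 m^3/s.

59.918


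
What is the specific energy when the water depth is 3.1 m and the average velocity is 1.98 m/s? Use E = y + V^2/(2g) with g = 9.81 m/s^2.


Specific energy E = y + V^2/(2g).
Velocity head = V^2/(2g) = 1.98^2 / (2*9.81) = 3.9204 / 19.62 = 0.1998 m.
E = 3.1 + 0.1998 = 3.2998 m.

3.2998


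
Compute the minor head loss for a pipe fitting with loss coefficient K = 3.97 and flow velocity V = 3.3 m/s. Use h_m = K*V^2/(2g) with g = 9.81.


Minor loss formula: h_m = K * V^2/(2g).
V^2 = 3.3^2 = 10.89.
V^2/(2g) = 10.89 / 19.62 = 0.555 m.
h_m = 3.97 * 0.555 = 2.2035 m.

2.2035


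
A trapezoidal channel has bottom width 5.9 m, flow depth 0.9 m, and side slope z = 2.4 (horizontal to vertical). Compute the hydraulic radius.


For a trapezoidal section with side slope z:
A = (b + z*y)*y = (5.9 + 2.4*0.9)*0.9 = 7.254 m^2.
P = b + 2*y*sqrt(1 + z^2) = 5.9 + 2*0.9*sqrt(1 + 2.4^2) = 10.58 m.
R = A/P = 7.254 / 10.58 = 0.6856 m.

0.6856


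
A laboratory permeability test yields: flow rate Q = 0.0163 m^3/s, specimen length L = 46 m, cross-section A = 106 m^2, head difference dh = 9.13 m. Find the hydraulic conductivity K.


From K = Q*L / (A*dh):
Numerator: Q*L = 0.0163 * 46 = 0.7498.
Denominator: A*dh = 106 * 9.13 = 967.78.
K = 0.7498 / 967.78 = 0.000775 m/s.

0.000775


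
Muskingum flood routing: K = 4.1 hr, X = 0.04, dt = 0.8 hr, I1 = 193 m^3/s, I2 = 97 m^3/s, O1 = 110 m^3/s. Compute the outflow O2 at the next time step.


Muskingum coefficients:
denom = 2*K*(1-X) + dt = 2*4.1*(1-0.04) + 0.8 = 8.672.
C0 = (dt - 2*K*X)/denom = (0.8 - 2*4.1*0.04)/8.672 = 0.0544.
C1 = (dt + 2*K*X)/denom = (0.8 + 2*4.1*0.04)/8.672 = 0.1301.
C2 = (2*K*(1-X) - dt)/denom = 0.8155.
O2 = C0*I2 + C1*I1 + C2*O1
   = 0.0544*97 + 0.1301*193 + 0.8155*110
   = 120.09 m^3/s.

120.09


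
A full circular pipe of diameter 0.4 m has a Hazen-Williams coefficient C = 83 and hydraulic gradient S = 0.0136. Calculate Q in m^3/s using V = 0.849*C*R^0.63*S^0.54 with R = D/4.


For a full circular pipe, R = D/4 = 0.4/4 = 0.1 m.
V = 0.849 * 83 * 0.1^0.63 * 0.0136^0.54
  = 0.849 * 83 * 0.234423 * 0.0982
  = 1.6222 m/s.
Pipe area A = pi*D^2/4 = pi*0.4^2/4 = 0.1257 m^2.
Q = A * V = 0.1257 * 1.6222 = 0.2038 m^3/s.

0.2038


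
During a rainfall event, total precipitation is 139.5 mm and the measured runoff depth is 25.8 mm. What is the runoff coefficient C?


The runoff coefficient C = runoff depth / rainfall depth.
C = 25.8 / 139.5
  = 0.1849.

0.1849


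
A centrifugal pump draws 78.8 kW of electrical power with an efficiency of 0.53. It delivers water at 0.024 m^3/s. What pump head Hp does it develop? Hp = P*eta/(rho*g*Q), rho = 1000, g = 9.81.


Pump head formula: Hp = P * eta / (rho * g * Q).
Numerator: P * eta = 78.8 * 1000 * 0.53 = 41764.0 W.
Denominator: rho * g * Q = 1000 * 9.81 * 0.024 = 235.44.
Hp = 41764.0 / 235.44 = 177.39 m.

177.39


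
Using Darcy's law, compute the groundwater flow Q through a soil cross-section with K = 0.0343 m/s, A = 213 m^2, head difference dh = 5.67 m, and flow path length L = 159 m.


Darcy's law: Q = K * A * i, where i = dh/L.
Hydraulic gradient i = 5.67 / 159 = 0.03566.
Q = 0.0343 * 213 * 0.03566
  = 0.2605 m^3/s.

0.2605


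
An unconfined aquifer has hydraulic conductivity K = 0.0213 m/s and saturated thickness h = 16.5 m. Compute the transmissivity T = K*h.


Transmissivity is defined as T = K * h.
T = 0.0213 * 16.5
  = 0.3514 m^2/s.

0.3514


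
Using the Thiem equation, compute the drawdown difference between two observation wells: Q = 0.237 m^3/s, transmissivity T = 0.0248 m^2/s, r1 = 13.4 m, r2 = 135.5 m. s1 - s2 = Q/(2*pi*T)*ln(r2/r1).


Thiem equation: s1 - s2 = Q/(2*pi*T) * ln(r2/r1).
ln(r2/r1) = ln(135.5/13.4) = 2.3137.
Q/(2*pi*T) = 0.237 / (2*pi*0.0248) = 0.237 / 0.1558 = 1.521.
s1 - s2 = 1.521 * 2.3137 = 3.5191 m.

3.5191


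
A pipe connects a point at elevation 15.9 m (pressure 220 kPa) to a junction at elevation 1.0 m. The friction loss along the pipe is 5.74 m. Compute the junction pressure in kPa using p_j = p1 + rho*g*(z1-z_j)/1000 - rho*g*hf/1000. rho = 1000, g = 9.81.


Junction pressure: p_j = p1 + rho*g*(z1 - z_j)/1000 - rho*g*hf/1000.
Elevation term = 1000*9.81*(15.9 - 1.0)/1000 = 146.169 kPa.
Friction term = 1000*9.81*5.74/1000 = 56.309 kPa.
p_j = 220 + 146.169 - 56.309 = 309.86 kPa.

309.86
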